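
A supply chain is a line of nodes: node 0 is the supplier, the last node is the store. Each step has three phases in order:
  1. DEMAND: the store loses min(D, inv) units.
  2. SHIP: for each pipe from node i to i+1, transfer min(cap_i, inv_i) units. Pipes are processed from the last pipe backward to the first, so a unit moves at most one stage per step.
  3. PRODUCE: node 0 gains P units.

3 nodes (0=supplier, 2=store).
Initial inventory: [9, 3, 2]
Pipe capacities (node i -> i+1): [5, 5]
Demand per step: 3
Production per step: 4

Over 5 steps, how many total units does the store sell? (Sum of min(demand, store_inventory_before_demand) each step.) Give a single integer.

Step 1: sold=2 (running total=2) -> [8 5 3]
Step 2: sold=3 (running total=5) -> [7 5 5]
Step 3: sold=3 (running total=8) -> [6 5 7]
Step 4: sold=3 (running total=11) -> [5 5 9]
Step 5: sold=3 (running total=14) -> [4 5 11]

Answer: 14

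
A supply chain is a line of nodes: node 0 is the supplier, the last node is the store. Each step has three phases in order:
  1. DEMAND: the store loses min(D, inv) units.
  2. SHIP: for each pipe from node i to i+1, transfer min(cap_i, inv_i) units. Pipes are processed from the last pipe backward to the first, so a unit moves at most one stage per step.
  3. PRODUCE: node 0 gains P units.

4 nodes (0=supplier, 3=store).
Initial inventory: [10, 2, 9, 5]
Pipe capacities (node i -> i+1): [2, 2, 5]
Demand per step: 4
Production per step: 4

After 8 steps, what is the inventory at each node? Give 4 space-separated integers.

Step 1: demand=4,sold=4 ship[2->3]=5 ship[1->2]=2 ship[0->1]=2 prod=4 -> inv=[12 2 6 6]
Step 2: demand=4,sold=4 ship[2->3]=5 ship[1->2]=2 ship[0->1]=2 prod=4 -> inv=[14 2 3 7]
Step 3: demand=4,sold=4 ship[2->3]=3 ship[1->2]=2 ship[0->1]=2 prod=4 -> inv=[16 2 2 6]
Step 4: demand=4,sold=4 ship[2->3]=2 ship[1->2]=2 ship[0->1]=2 prod=4 -> inv=[18 2 2 4]
Step 5: demand=4,sold=4 ship[2->3]=2 ship[1->2]=2 ship[0->1]=2 prod=4 -> inv=[20 2 2 2]
Step 6: demand=4,sold=2 ship[2->3]=2 ship[1->2]=2 ship[0->1]=2 prod=4 -> inv=[22 2 2 2]
Step 7: demand=4,sold=2 ship[2->3]=2 ship[1->2]=2 ship[0->1]=2 prod=4 -> inv=[24 2 2 2]
Step 8: demand=4,sold=2 ship[2->3]=2 ship[1->2]=2 ship[0->1]=2 prod=4 -> inv=[26 2 2 2]

26 2 2 2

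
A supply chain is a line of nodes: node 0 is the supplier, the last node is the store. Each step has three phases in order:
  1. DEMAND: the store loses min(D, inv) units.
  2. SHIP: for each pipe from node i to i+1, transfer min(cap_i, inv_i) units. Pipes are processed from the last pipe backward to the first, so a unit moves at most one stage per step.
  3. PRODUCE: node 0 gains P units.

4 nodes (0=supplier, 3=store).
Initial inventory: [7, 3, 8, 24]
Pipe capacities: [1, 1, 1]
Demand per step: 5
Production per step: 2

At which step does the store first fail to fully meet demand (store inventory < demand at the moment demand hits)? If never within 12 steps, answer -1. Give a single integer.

Step 1: demand=5,sold=5 ship[2->3]=1 ship[1->2]=1 ship[0->1]=1 prod=2 -> [8 3 8 20]
Step 2: demand=5,sold=5 ship[2->3]=1 ship[1->2]=1 ship[0->1]=1 prod=2 -> [9 3 8 16]
Step 3: demand=5,sold=5 ship[2->3]=1 ship[1->2]=1 ship[0->1]=1 prod=2 -> [10 3 8 12]
Step 4: demand=5,sold=5 ship[2->3]=1 ship[1->2]=1 ship[0->1]=1 prod=2 -> [11 3 8 8]
Step 5: demand=5,sold=5 ship[2->3]=1 ship[1->2]=1 ship[0->1]=1 prod=2 -> [12 3 8 4]
Step 6: demand=5,sold=4 ship[2->3]=1 ship[1->2]=1 ship[0->1]=1 prod=2 -> [13 3 8 1]
Step 7: demand=5,sold=1 ship[2->3]=1 ship[1->2]=1 ship[0->1]=1 prod=2 -> [14 3 8 1]
Step 8: demand=5,sold=1 ship[2->3]=1 ship[1->2]=1 ship[0->1]=1 prod=2 -> [15 3 8 1]
Step 9: demand=5,sold=1 ship[2->3]=1 ship[1->2]=1 ship[0->1]=1 prod=2 -> [16 3 8 1]
Step 10: demand=5,sold=1 ship[2->3]=1 ship[1->2]=1 ship[0->1]=1 prod=2 -> [17 3 8 1]
Step 11: demand=5,sold=1 ship[2->3]=1 ship[1->2]=1 ship[0->1]=1 prod=2 -> [18 3 8 1]
Step 12: demand=5,sold=1 ship[2->3]=1 ship[1->2]=1 ship[0->1]=1 prod=2 -> [19 3 8 1]
First stockout at step 6

6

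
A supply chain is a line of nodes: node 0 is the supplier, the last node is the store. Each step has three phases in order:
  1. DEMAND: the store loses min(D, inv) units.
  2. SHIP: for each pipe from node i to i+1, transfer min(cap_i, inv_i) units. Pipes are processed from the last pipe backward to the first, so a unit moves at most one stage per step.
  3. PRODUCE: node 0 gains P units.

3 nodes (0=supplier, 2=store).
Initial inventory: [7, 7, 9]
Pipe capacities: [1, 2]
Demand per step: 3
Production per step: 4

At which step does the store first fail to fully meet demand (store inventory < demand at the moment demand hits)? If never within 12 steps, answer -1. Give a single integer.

Step 1: demand=3,sold=3 ship[1->2]=2 ship[0->1]=1 prod=4 -> [10 6 8]
Step 2: demand=3,sold=3 ship[1->2]=2 ship[0->1]=1 prod=4 -> [13 5 7]
Step 3: demand=3,sold=3 ship[1->2]=2 ship[0->1]=1 prod=4 -> [16 4 6]
Step 4: demand=3,sold=3 ship[1->2]=2 ship[0->1]=1 prod=4 -> [19 3 5]
Step 5: demand=3,sold=3 ship[1->2]=2 ship[0->1]=1 prod=4 -> [22 2 4]
Step 6: demand=3,sold=3 ship[1->2]=2 ship[0->1]=1 prod=4 -> [25 1 3]
Step 7: demand=3,sold=3 ship[1->2]=1 ship[0->1]=1 prod=4 -> [28 1 1]
Step 8: demand=3,sold=1 ship[1->2]=1 ship[0->1]=1 prod=4 -> [31 1 1]
Step 9: demand=3,sold=1 ship[1->2]=1 ship[0->1]=1 prod=4 -> [34 1 1]
Step 10: demand=3,sold=1 ship[1->2]=1 ship[0->1]=1 prod=4 -> [37 1 1]
Step 11: demand=3,sold=1 ship[1->2]=1 ship[0->1]=1 prod=4 -> [40 1 1]
Step 12: demand=3,sold=1 ship[1->2]=1 ship[0->1]=1 prod=4 -> [43 1 1]
First stockout at step 8

8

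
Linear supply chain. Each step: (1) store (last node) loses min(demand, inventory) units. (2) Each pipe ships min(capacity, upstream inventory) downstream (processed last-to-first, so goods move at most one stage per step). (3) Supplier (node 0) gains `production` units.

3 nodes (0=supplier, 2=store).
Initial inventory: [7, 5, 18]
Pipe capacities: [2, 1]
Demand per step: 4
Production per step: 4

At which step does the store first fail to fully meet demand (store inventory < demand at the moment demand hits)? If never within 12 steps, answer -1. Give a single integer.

Step 1: demand=4,sold=4 ship[1->2]=1 ship[0->1]=2 prod=4 -> [9 6 15]
Step 2: demand=4,sold=4 ship[1->2]=1 ship[0->1]=2 prod=4 -> [11 7 12]
Step 3: demand=4,sold=4 ship[1->2]=1 ship[0->1]=2 prod=4 -> [13 8 9]
Step 4: demand=4,sold=4 ship[1->2]=1 ship[0->1]=2 prod=4 -> [15 9 6]
Step 5: demand=4,sold=4 ship[1->2]=1 ship[0->1]=2 prod=4 -> [17 10 3]
Step 6: demand=4,sold=3 ship[1->2]=1 ship[0->1]=2 prod=4 -> [19 11 1]
Step 7: demand=4,sold=1 ship[1->2]=1 ship[0->1]=2 prod=4 -> [21 12 1]
Step 8: demand=4,sold=1 ship[1->2]=1 ship[0->1]=2 prod=4 -> [23 13 1]
Step 9: demand=4,sold=1 ship[1->2]=1 ship[0->1]=2 prod=4 -> [25 14 1]
Step 10: demand=4,sold=1 ship[1->2]=1 ship[0->1]=2 prod=4 -> [27 15 1]
Step 11: demand=4,sold=1 ship[1->2]=1 ship[0->1]=2 prod=4 -> [29 16 1]
Step 12: demand=4,sold=1 ship[1->2]=1 ship[0->1]=2 prod=4 -> [31 17 1]
First stockout at step 6

6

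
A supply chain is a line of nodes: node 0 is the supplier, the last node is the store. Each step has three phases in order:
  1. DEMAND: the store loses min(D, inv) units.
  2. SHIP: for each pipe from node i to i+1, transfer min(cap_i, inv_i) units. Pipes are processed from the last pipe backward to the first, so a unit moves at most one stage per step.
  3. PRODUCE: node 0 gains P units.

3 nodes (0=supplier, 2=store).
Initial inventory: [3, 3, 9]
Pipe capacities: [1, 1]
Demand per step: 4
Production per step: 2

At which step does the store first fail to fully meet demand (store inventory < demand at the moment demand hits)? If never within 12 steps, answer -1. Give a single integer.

Step 1: demand=4,sold=4 ship[1->2]=1 ship[0->1]=1 prod=2 -> [4 3 6]
Step 2: demand=4,sold=4 ship[1->2]=1 ship[0->1]=1 prod=2 -> [5 3 3]
Step 3: demand=4,sold=3 ship[1->2]=1 ship[0->1]=1 prod=2 -> [6 3 1]
Step 4: demand=4,sold=1 ship[1->2]=1 ship[0->1]=1 prod=2 -> [7 3 1]
Step 5: demand=4,sold=1 ship[1->2]=1 ship[0->1]=1 prod=2 -> [8 3 1]
Step 6: demand=4,sold=1 ship[1->2]=1 ship[0->1]=1 prod=2 -> [9 3 1]
Step 7: demand=4,sold=1 ship[1->2]=1 ship[0->1]=1 prod=2 -> [10 3 1]
Step 8: demand=4,sold=1 ship[1->2]=1 ship[0->1]=1 prod=2 -> [11 3 1]
Step 9: demand=4,sold=1 ship[1->2]=1 ship[0->1]=1 prod=2 -> [12 3 1]
Step 10: demand=4,sold=1 ship[1->2]=1 ship[0->1]=1 prod=2 -> [13 3 1]
Step 11: demand=4,sold=1 ship[1->2]=1 ship[0->1]=1 prod=2 -> [14 3 1]
Step 12: demand=4,sold=1 ship[1->2]=1 ship[0->1]=1 prod=2 -> [15 3 1]
First stockout at step 3

3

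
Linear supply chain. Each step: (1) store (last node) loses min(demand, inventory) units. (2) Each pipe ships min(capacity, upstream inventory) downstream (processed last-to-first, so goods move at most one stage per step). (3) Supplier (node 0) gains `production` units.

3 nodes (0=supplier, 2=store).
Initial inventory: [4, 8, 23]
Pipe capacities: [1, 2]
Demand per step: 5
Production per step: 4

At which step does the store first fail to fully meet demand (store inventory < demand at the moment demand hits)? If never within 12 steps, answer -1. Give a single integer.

Step 1: demand=5,sold=5 ship[1->2]=2 ship[0->1]=1 prod=4 -> [7 7 20]
Step 2: demand=5,sold=5 ship[1->2]=2 ship[0->1]=1 prod=4 -> [10 6 17]
Step 3: demand=5,sold=5 ship[1->2]=2 ship[0->1]=1 prod=4 -> [13 5 14]
Step 4: demand=5,sold=5 ship[1->2]=2 ship[0->1]=1 prod=4 -> [16 4 11]
Step 5: demand=5,sold=5 ship[1->2]=2 ship[0->1]=1 prod=4 -> [19 3 8]
Step 6: demand=5,sold=5 ship[1->2]=2 ship[0->1]=1 prod=4 -> [22 2 5]
Step 7: demand=5,sold=5 ship[1->2]=2 ship[0->1]=1 prod=4 -> [25 1 2]
Step 8: demand=5,sold=2 ship[1->2]=1 ship[0->1]=1 prod=4 -> [28 1 1]
Step 9: demand=5,sold=1 ship[1->2]=1 ship[0->1]=1 prod=4 -> [31 1 1]
Step 10: demand=5,sold=1 ship[1->2]=1 ship[0->1]=1 prod=4 -> [34 1 1]
Step 11: demand=5,sold=1 ship[1->2]=1 ship[0->1]=1 prod=4 -> [37 1 1]
Step 12: demand=5,sold=1 ship[1->2]=1 ship[0->1]=1 prod=4 -> [40 1 1]
First stockout at step 8

8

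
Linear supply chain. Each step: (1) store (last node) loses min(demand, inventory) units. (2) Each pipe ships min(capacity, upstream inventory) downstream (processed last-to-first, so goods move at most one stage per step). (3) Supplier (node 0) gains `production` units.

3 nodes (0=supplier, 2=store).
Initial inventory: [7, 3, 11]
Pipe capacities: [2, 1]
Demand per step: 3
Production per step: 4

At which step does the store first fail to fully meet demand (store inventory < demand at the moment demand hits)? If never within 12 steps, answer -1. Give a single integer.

Step 1: demand=3,sold=3 ship[1->2]=1 ship[0->1]=2 prod=4 -> [9 4 9]
Step 2: demand=3,sold=3 ship[1->2]=1 ship[0->1]=2 prod=4 -> [11 5 7]
Step 3: demand=3,sold=3 ship[1->2]=1 ship[0->1]=2 prod=4 -> [13 6 5]
Step 4: demand=3,sold=3 ship[1->2]=1 ship[0->1]=2 prod=4 -> [15 7 3]
Step 5: demand=3,sold=3 ship[1->2]=1 ship[0->1]=2 prod=4 -> [17 8 1]
Step 6: demand=3,sold=1 ship[1->2]=1 ship[0->1]=2 prod=4 -> [19 9 1]
Step 7: demand=3,sold=1 ship[1->2]=1 ship[0->1]=2 prod=4 -> [21 10 1]
Step 8: demand=3,sold=1 ship[1->2]=1 ship[0->1]=2 prod=4 -> [23 11 1]
Step 9: demand=3,sold=1 ship[1->2]=1 ship[0->1]=2 prod=4 -> [25 12 1]
Step 10: demand=3,sold=1 ship[1->2]=1 ship[0->1]=2 prod=4 -> [27 13 1]
Step 11: demand=3,sold=1 ship[1->2]=1 ship[0->1]=2 prod=4 -> [29 14 1]
Step 12: demand=3,sold=1 ship[1->2]=1 ship[0->1]=2 prod=4 -> [31 15 1]
First stockout at step 6

6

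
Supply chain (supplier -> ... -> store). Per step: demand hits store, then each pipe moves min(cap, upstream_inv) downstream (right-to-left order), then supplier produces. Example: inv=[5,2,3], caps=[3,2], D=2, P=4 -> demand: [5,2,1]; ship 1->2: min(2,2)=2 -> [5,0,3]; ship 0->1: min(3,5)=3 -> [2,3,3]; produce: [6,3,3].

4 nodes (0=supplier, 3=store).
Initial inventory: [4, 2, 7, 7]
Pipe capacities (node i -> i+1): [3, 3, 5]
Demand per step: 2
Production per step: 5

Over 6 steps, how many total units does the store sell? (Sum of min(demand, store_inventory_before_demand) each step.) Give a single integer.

Answer: 12

Derivation:
Step 1: sold=2 (running total=2) -> [6 3 4 10]
Step 2: sold=2 (running total=4) -> [8 3 3 12]
Step 3: sold=2 (running total=6) -> [10 3 3 13]
Step 4: sold=2 (running total=8) -> [12 3 3 14]
Step 5: sold=2 (running total=10) -> [14 3 3 15]
Step 6: sold=2 (running total=12) -> [16 3 3 16]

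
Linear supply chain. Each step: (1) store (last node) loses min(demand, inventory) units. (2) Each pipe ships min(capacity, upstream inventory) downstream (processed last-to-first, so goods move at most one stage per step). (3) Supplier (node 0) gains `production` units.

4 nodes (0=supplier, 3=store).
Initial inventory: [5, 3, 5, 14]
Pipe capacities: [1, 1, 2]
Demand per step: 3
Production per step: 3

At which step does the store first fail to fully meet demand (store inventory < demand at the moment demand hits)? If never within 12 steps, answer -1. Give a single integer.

Step 1: demand=3,sold=3 ship[2->3]=2 ship[1->2]=1 ship[0->1]=1 prod=3 -> [7 3 4 13]
Step 2: demand=3,sold=3 ship[2->3]=2 ship[1->2]=1 ship[0->1]=1 prod=3 -> [9 3 3 12]
Step 3: demand=3,sold=3 ship[2->3]=2 ship[1->2]=1 ship[0->1]=1 prod=3 -> [11 3 2 11]
Step 4: demand=3,sold=3 ship[2->3]=2 ship[1->2]=1 ship[0->1]=1 prod=3 -> [13 3 1 10]
Step 5: demand=3,sold=3 ship[2->3]=1 ship[1->2]=1 ship[0->1]=1 prod=3 -> [15 3 1 8]
Step 6: demand=3,sold=3 ship[2->3]=1 ship[1->2]=1 ship[0->1]=1 prod=3 -> [17 3 1 6]
Step 7: demand=3,sold=3 ship[2->3]=1 ship[1->2]=1 ship[0->1]=1 prod=3 -> [19 3 1 4]
Step 8: demand=3,sold=3 ship[2->3]=1 ship[1->2]=1 ship[0->1]=1 prod=3 -> [21 3 1 2]
Step 9: demand=3,sold=2 ship[2->3]=1 ship[1->2]=1 ship[0->1]=1 prod=3 -> [23 3 1 1]
Step 10: demand=3,sold=1 ship[2->3]=1 ship[1->2]=1 ship[0->1]=1 prod=3 -> [25 3 1 1]
Step 11: demand=3,sold=1 ship[2->3]=1 ship[1->2]=1 ship[0->1]=1 prod=3 -> [27 3 1 1]
Step 12: demand=3,sold=1 ship[2->3]=1 ship[1->2]=1 ship[0->1]=1 prod=3 -> [29 3 1 1]
First stockout at step 9

9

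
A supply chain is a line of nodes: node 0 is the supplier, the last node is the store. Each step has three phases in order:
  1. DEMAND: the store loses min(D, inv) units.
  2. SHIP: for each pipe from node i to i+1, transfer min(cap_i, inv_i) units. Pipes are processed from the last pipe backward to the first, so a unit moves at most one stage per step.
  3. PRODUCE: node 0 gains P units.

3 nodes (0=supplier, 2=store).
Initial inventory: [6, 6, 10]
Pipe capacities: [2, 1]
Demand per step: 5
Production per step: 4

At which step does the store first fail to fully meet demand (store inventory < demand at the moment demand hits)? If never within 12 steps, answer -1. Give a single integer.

Step 1: demand=5,sold=5 ship[1->2]=1 ship[0->1]=2 prod=4 -> [8 7 6]
Step 2: demand=5,sold=5 ship[1->2]=1 ship[0->1]=2 prod=4 -> [10 8 2]
Step 3: demand=5,sold=2 ship[1->2]=1 ship[0->1]=2 prod=4 -> [12 9 1]
Step 4: demand=5,sold=1 ship[1->2]=1 ship[0->1]=2 prod=4 -> [14 10 1]
Step 5: demand=5,sold=1 ship[1->2]=1 ship[0->1]=2 prod=4 -> [16 11 1]
Step 6: demand=5,sold=1 ship[1->2]=1 ship[0->1]=2 prod=4 -> [18 12 1]
Step 7: demand=5,sold=1 ship[1->2]=1 ship[0->1]=2 prod=4 -> [20 13 1]
Step 8: demand=5,sold=1 ship[1->2]=1 ship[0->1]=2 prod=4 -> [22 14 1]
Step 9: demand=5,sold=1 ship[1->2]=1 ship[0->1]=2 prod=4 -> [24 15 1]
Step 10: demand=5,sold=1 ship[1->2]=1 ship[0->1]=2 prod=4 -> [26 16 1]
Step 11: demand=5,sold=1 ship[1->2]=1 ship[0->1]=2 prod=4 -> [28 17 1]
Step 12: demand=5,sold=1 ship[1->2]=1 ship[0->1]=2 prod=4 -> [30 18 1]
First stockout at step 3

3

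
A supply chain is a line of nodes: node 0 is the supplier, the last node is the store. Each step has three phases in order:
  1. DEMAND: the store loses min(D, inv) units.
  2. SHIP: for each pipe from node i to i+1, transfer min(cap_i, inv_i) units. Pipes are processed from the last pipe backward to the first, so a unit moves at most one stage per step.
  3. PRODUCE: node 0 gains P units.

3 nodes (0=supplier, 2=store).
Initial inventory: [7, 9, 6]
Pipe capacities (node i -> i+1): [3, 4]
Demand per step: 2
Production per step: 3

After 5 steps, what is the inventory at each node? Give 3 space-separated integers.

Step 1: demand=2,sold=2 ship[1->2]=4 ship[0->1]=3 prod=3 -> inv=[7 8 8]
Step 2: demand=2,sold=2 ship[1->2]=4 ship[0->1]=3 prod=3 -> inv=[7 7 10]
Step 3: demand=2,sold=2 ship[1->2]=4 ship[0->1]=3 prod=3 -> inv=[7 6 12]
Step 4: demand=2,sold=2 ship[1->2]=4 ship[0->1]=3 prod=3 -> inv=[7 5 14]
Step 5: demand=2,sold=2 ship[1->2]=4 ship[0->1]=3 prod=3 -> inv=[7 4 16]

7 4 16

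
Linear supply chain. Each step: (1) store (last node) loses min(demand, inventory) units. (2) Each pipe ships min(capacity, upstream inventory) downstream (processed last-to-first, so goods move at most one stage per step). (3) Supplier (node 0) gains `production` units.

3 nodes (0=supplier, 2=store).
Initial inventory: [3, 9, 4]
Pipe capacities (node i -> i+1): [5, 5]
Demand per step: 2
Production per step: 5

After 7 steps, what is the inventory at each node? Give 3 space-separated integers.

Step 1: demand=2,sold=2 ship[1->2]=5 ship[0->1]=3 prod=5 -> inv=[5 7 7]
Step 2: demand=2,sold=2 ship[1->2]=5 ship[0->1]=5 prod=5 -> inv=[5 7 10]
Step 3: demand=2,sold=2 ship[1->2]=5 ship[0->1]=5 prod=5 -> inv=[5 7 13]
Step 4: demand=2,sold=2 ship[1->2]=5 ship[0->1]=5 prod=5 -> inv=[5 7 16]
Step 5: demand=2,sold=2 ship[1->2]=5 ship[0->1]=5 prod=5 -> inv=[5 7 19]
Step 6: demand=2,sold=2 ship[1->2]=5 ship[0->1]=5 prod=5 -> inv=[5 7 22]
Step 7: demand=2,sold=2 ship[1->2]=5 ship[0->1]=5 prod=5 -> inv=[5 7 25]

5 7 25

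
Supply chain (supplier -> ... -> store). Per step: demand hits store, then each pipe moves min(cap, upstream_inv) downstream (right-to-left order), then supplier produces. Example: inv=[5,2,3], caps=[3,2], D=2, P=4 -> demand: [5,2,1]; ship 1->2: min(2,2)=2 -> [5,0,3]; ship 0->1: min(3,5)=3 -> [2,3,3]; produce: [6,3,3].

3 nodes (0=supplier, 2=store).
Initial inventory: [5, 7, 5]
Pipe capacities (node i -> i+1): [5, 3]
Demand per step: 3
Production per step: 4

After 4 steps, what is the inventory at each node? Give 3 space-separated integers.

Step 1: demand=3,sold=3 ship[1->2]=3 ship[0->1]=5 prod=4 -> inv=[4 9 5]
Step 2: demand=3,sold=3 ship[1->2]=3 ship[0->1]=4 prod=4 -> inv=[4 10 5]
Step 3: demand=3,sold=3 ship[1->2]=3 ship[0->1]=4 prod=4 -> inv=[4 11 5]
Step 4: demand=3,sold=3 ship[1->2]=3 ship[0->1]=4 prod=4 -> inv=[4 12 5]

4 12 5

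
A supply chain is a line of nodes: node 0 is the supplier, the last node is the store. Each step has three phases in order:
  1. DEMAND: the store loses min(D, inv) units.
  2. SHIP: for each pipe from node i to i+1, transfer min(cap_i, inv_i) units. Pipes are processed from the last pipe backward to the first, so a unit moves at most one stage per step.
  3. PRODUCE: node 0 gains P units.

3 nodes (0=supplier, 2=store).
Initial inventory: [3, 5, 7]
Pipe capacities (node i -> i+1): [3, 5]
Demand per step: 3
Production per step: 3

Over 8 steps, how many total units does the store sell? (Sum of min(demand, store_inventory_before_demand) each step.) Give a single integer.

Answer: 24

Derivation:
Step 1: sold=3 (running total=3) -> [3 3 9]
Step 2: sold=3 (running total=6) -> [3 3 9]
Step 3: sold=3 (running total=9) -> [3 3 9]
Step 4: sold=3 (running total=12) -> [3 3 9]
Step 5: sold=3 (running total=15) -> [3 3 9]
Step 6: sold=3 (running total=18) -> [3 3 9]
Step 7: sold=3 (running total=21) -> [3 3 9]
Step 8: sold=3 (running total=24) -> [3 3 9]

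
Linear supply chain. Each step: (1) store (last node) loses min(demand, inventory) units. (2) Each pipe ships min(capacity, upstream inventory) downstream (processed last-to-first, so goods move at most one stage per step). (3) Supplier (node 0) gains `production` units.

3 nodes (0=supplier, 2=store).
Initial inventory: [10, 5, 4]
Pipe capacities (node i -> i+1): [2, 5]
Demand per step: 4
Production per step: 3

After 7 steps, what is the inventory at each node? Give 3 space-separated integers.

Step 1: demand=4,sold=4 ship[1->2]=5 ship[0->1]=2 prod=3 -> inv=[11 2 5]
Step 2: demand=4,sold=4 ship[1->2]=2 ship[0->1]=2 prod=3 -> inv=[12 2 3]
Step 3: demand=4,sold=3 ship[1->2]=2 ship[0->1]=2 prod=3 -> inv=[13 2 2]
Step 4: demand=4,sold=2 ship[1->2]=2 ship[0->1]=2 prod=3 -> inv=[14 2 2]
Step 5: demand=4,sold=2 ship[1->2]=2 ship[0->1]=2 prod=3 -> inv=[15 2 2]
Step 6: demand=4,sold=2 ship[1->2]=2 ship[0->1]=2 prod=3 -> inv=[16 2 2]
Step 7: demand=4,sold=2 ship[1->2]=2 ship[0->1]=2 prod=3 -> inv=[17 2 2]

17 2 2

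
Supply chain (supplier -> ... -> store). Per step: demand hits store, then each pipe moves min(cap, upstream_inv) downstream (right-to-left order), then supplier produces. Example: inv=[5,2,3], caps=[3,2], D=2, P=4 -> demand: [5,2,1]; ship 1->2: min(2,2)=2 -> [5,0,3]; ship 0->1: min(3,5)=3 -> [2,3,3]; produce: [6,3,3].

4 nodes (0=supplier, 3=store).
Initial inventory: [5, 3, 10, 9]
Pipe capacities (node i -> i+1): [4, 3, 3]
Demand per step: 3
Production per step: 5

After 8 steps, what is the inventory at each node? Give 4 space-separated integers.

Step 1: demand=3,sold=3 ship[2->3]=3 ship[1->2]=3 ship[0->1]=4 prod=5 -> inv=[6 4 10 9]
Step 2: demand=3,sold=3 ship[2->3]=3 ship[1->2]=3 ship[0->1]=4 prod=5 -> inv=[7 5 10 9]
Step 3: demand=3,sold=3 ship[2->3]=3 ship[1->2]=3 ship[0->1]=4 prod=5 -> inv=[8 6 10 9]
Step 4: demand=3,sold=3 ship[2->3]=3 ship[1->2]=3 ship[0->1]=4 prod=5 -> inv=[9 7 10 9]
Step 5: demand=3,sold=3 ship[2->3]=3 ship[1->2]=3 ship[0->1]=4 prod=5 -> inv=[10 8 10 9]
Step 6: demand=3,sold=3 ship[2->3]=3 ship[1->2]=3 ship[0->1]=4 prod=5 -> inv=[11 9 10 9]
Step 7: demand=3,sold=3 ship[2->3]=3 ship[1->2]=3 ship[0->1]=4 prod=5 -> inv=[12 10 10 9]
Step 8: demand=3,sold=3 ship[2->3]=3 ship[1->2]=3 ship[0->1]=4 prod=5 -> inv=[13 11 10 9]

13 11 10 9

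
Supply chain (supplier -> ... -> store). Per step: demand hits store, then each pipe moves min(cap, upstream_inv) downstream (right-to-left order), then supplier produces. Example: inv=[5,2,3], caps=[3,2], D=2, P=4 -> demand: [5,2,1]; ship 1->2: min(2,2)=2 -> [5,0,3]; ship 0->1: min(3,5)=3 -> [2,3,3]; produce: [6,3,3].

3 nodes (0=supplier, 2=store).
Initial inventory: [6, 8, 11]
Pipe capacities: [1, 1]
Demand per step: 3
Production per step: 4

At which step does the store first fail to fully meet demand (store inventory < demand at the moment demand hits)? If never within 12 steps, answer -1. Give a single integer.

Step 1: demand=3,sold=3 ship[1->2]=1 ship[0->1]=1 prod=4 -> [9 8 9]
Step 2: demand=3,sold=3 ship[1->2]=1 ship[0->1]=1 prod=4 -> [12 8 7]
Step 3: demand=3,sold=3 ship[1->2]=1 ship[0->1]=1 prod=4 -> [15 8 5]
Step 4: demand=3,sold=3 ship[1->2]=1 ship[0->1]=1 prod=4 -> [18 8 3]
Step 5: demand=3,sold=3 ship[1->2]=1 ship[0->1]=1 prod=4 -> [21 8 1]
Step 6: demand=3,sold=1 ship[1->2]=1 ship[0->1]=1 prod=4 -> [24 8 1]
Step 7: demand=3,sold=1 ship[1->2]=1 ship[0->1]=1 prod=4 -> [27 8 1]
Step 8: demand=3,sold=1 ship[1->2]=1 ship[0->1]=1 prod=4 -> [30 8 1]
Step 9: demand=3,sold=1 ship[1->2]=1 ship[0->1]=1 prod=4 -> [33 8 1]
Step 10: demand=3,sold=1 ship[1->2]=1 ship[0->1]=1 prod=4 -> [36 8 1]
Step 11: demand=3,sold=1 ship[1->2]=1 ship[0->1]=1 prod=4 -> [39 8 1]
Step 12: demand=3,sold=1 ship[1->2]=1 ship[0->1]=1 prod=4 -> [42 8 1]
First stockout at step 6

6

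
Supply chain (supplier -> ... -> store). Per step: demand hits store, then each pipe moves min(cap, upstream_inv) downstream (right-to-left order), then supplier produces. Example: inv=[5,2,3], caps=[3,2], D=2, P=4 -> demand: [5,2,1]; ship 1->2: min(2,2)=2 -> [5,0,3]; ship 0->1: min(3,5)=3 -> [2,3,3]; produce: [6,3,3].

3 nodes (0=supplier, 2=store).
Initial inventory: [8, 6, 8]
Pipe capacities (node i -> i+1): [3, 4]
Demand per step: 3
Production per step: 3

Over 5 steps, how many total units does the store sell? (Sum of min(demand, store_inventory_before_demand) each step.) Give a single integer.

Step 1: sold=3 (running total=3) -> [8 5 9]
Step 2: sold=3 (running total=6) -> [8 4 10]
Step 3: sold=3 (running total=9) -> [8 3 11]
Step 4: sold=3 (running total=12) -> [8 3 11]
Step 5: sold=3 (running total=15) -> [8 3 11]

Answer: 15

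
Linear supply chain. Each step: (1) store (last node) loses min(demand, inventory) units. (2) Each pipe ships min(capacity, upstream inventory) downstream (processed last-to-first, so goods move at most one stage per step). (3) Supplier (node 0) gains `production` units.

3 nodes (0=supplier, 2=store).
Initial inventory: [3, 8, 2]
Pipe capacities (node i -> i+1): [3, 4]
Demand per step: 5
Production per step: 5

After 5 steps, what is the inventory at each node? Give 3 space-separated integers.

Step 1: demand=5,sold=2 ship[1->2]=4 ship[0->1]=3 prod=5 -> inv=[5 7 4]
Step 2: demand=5,sold=4 ship[1->2]=4 ship[0->1]=3 prod=5 -> inv=[7 6 4]
Step 3: demand=5,sold=4 ship[1->2]=4 ship[0->1]=3 prod=5 -> inv=[9 5 4]
Step 4: demand=5,sold=4 ship[1->2]=4 ship[0->1]=3 prod=5 -> inv=[11 4 4]
Step 5: demand=5,sold=4 ship[1->2]=4 ship[0->1]=3 prod=5 -> inv=[13 3 4]

13 3 4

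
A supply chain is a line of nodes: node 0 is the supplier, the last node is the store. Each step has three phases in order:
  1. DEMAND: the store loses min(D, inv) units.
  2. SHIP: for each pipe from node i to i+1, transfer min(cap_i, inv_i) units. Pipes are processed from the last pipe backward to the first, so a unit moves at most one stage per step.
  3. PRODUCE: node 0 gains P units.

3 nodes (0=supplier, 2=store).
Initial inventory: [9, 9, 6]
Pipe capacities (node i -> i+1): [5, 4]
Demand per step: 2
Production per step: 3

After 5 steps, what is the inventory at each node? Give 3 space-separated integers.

Step 1: demand=2,sold=2 ship[1->2]=4 ship[0->1]=5 prod=3 -> inv=[7 10 8]
Step 2: demand=2,sold=2 ship[1->2]=4 ship[0->1]=5 prod=3 -> inv=[5 11 10]
Step 3: demand=2,sold=2 ship[1->2]=4 ship[0->1]=5 prod=3 -> inv=[3 12 12]
Step 4: demand=2,sold=2 ship[1->2]=4 ship[0->1]=3 prod=3 -> inv=[3 11 14]
Step 5: demand=2,sold=2 ship[1->2]=4 ship[0->1]=3 prod=3 -> inv=[3 10 16]

3 10 16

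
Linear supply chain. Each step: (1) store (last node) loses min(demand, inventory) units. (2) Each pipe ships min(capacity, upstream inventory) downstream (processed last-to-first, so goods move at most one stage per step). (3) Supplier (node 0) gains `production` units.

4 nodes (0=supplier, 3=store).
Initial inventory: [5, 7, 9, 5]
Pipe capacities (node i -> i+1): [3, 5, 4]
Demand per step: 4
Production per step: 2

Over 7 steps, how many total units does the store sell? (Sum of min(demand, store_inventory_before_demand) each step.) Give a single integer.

Step 1: sold=4 (running total=4) -> [4 5 10 5]
Step 2: sold=4 (running total=8) -> [3 3 11 5]
Step 3: sold=4 (running total=12) -> [2 3 10 5]
Step 4: sold=4 (running total=16) -> [2 2 9 5]
Step 5: sold=4 (running total=20) -> [2 2 7 5]
Step 6: sold=4 (running total=24) -> [2 2 5 5]
Step 7: sold=4 (running total=28) -> [2 2 3 5]

Answer: 28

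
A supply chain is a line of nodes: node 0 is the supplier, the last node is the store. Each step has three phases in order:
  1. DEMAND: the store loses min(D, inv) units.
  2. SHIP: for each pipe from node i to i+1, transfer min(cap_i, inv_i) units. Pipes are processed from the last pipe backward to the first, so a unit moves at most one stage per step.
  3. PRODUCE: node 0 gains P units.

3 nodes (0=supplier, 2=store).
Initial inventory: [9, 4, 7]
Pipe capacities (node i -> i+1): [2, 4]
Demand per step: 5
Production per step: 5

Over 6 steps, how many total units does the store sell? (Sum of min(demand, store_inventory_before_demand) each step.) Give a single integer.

Answer: 19

Derivation:
Step 1: sold=5 (running total=5) -> [12 2 6]
Step 2: sold=5 (running total=10) -> [15 2 3]
Step 3: sold=3 (running total=13) -> [18 2 2]
Step 4: sold=2 (running total=15) -> [21 2 2]
Step 5: sold=2 (running total=17) -> [24 2 2]
Step 6: sold=2 (running total=19) -> [27 2 2]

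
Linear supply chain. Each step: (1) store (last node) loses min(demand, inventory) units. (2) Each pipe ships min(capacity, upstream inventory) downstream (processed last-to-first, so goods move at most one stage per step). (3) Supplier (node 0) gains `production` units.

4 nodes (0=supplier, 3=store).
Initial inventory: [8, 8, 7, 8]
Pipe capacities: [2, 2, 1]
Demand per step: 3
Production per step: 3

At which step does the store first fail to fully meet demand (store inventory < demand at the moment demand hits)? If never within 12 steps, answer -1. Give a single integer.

Step 1: demand=3,sold=3 ship[2->3]=1 ship[1->2]=2 ship[0->1]=2 prod=3 -> [9 8 8 6]
Step 2: demand=3,sold=3 ship[2->3]=1 ship[1->2]=2 ship[0->1]=2 prod=3 -> [10 8 9 4]
Step 3: demand=3,sold=3 ship[2->3]=1 ship[1->2]=2 ship[0->1]=2 prod=3 -> [11 8 10 2]
Step 4: demand=3,sold=2 ship[2->3]=1 ship[1->2]=2 ship[0->1]=2 prod=3 -> [12 8 11 1]
Step 5: demand=3,sold=1 ship[2->3]=1 ship[1->2]=2 ship[0->1]=2 prod=3 -> [13 8 12 1]
Step 6: demand=3,sold=1 ship[2->3]=1 ship[1->2]=2 ship[0->1]=2 prod=3 -> [14 8 13 1]
Step 7: demand=3,sold=1 ship[2->3]=1 ship[1->2]=2 ship[0->1]=2 prod=3 -> [15 8 14 1]
Step 8: demand=3,sold=1 ship[2->3]=1 ship[1->2]=2 ship[0->1]=2 prod=3 -> [16 8 15 1]
Step 9: demand=3,sold=1 ship[2->3]=1 ship[1->2]=2 ship[0->1]=2 prod=3 -> [17 8 16 1]
Step 10: demand=3,sold=1 ship[2->3]=1 ship[1->2]=2 ship[0->1]=2 prod=3 -> [18 8 17 1]
Step 11: demand=3,sold=1 ship[2->3]=1 ship[1->2]=2 ship[0->1]=2 prod=3 -> [19 8 18 1]
Step 12: demand=3,sold=1 ship[2->3]=1 ship[1->2]=2 ship[0->1]=2 prod=3 -> [20 8 19 1]
First stockout at step 4

4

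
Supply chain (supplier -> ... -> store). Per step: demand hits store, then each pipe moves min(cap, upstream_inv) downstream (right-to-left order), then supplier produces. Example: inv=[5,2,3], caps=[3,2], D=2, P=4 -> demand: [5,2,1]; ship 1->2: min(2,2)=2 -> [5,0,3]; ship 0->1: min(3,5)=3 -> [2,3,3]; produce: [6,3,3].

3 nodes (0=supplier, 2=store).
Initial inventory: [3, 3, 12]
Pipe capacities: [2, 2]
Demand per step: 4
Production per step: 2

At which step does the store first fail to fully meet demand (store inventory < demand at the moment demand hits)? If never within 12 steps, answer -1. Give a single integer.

Step 1: demand=4,sold=4 ship[1->2]=2 ship[0->1]=2 prod=2 -> [3 3 10]
Step 2: demand=4,sold=4 ship[1->2]=2 ship[0->1]=2 prod=2 -> [3 3 8]
Step 3: demand=4,sold=4 ship[1->2]=2 ship[0->1]=2 prod=2 -> [3 3 6]
Step 4: demand=4,sold=4 ship[1->2]=2 ship[0->1]=2 prod=2 -> [3 3 4]
Step 5: demand=4,sold=4 ship[1->2]=2 ship[0->1]=2 prod=2 -> [3 3 2]
Step 6: demand=4,sold=2 ship[1->2]=2 ship[0->1]=2 prod=2 -> [3 3 2]
Step 7: demand=4,sold=2 ship[1->2]=2 ship[0->1]=2 prod=2 -> [3 3 2]
Step 8: demand=4,sold=2 ship[1->2]=2 ship[0->1]=2 prod=2 -> [3 3 2]
Step 9: demand=4,sold=2 ship[1->2]=2 ship[0->1]=2 prod=2 -> [3 3 2]
Step 10: demand=4,sold=2 ship[1->2]=2 ship[0->1]=2 prod=2 -> [3 3 2]
Step 11: demand=4,sold=2 ship[1->2]=2 ship[0->1]=2 prod=2 -> [3 3 2]
Step 12: demand=4,sold=2 ship[1->2]=2 ship[0->1]=2 prod=2 -> [3 3 2]
First stockout at step 6

6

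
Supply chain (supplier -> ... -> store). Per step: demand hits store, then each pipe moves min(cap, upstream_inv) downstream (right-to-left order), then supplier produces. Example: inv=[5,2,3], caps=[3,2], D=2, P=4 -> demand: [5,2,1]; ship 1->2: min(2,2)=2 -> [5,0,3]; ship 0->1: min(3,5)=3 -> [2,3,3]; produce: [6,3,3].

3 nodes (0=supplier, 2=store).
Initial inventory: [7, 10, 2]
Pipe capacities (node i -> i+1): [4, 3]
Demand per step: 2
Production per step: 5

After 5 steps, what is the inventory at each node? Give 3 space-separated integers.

Step 1: demand=2,sold=2 ship[1->2]=3 ship[0->1]=4 prod=5 -> inv=[8 11 3]
Step 2: demand=2,sold=2 ship[1->2]=3 ship[0->1]=4 prod=5 -> inv=[9 12 4]
Step 3: demand=2,sold=2 ship[1->2]=3 ship[0->1]=4 prod=5 -> inv=[10 13 5]
Step 4: demand=2,sold=2 ship[1->2]=3 ship[0->1]=4 prod=5 -> inv=[11 14 6]
Step 5: demand=2,sold=2 ship[1->2]=3 ship[0->1]=4 prod=5 -> inv=[12 15 7]

12 15 7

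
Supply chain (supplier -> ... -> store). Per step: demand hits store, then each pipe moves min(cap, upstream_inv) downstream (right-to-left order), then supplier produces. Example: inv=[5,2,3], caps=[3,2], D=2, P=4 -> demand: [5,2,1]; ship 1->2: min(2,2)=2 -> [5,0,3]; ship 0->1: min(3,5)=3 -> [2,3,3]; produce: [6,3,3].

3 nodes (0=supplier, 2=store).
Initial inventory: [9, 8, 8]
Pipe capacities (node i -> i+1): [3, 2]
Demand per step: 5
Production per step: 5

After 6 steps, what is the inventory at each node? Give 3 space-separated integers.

Step 1: demand=5,sold=5 ship[1->2]=2 ship[0->1]=3 prod=5 -> inv=[11 9 5]
Step 2: demand=5,sold=5 ship[1->2]=2 ship[0->1]=3 prod=5 -> inv=[13 10 2]
Step 3: demand=5,sold=2 ship[1->2]=2 ship[0->1]=3 prod=5 -> inv=[15 11 2]
Step 4: demand=5,sold=2 ship[1->2]=2 ship[0->1]=3 prod=5 -> inv=[17 12 2]
Step 5: demand=5,sold=2 ship[1->2]=2 ship[0->1]=3 prod=5 -> inv=[19 13 2]
Step 6: demand=5,sold=2 ship[1->2]=2 ship[0->1]=3 prod=5 -> inv=[21 14 2]

21 14 2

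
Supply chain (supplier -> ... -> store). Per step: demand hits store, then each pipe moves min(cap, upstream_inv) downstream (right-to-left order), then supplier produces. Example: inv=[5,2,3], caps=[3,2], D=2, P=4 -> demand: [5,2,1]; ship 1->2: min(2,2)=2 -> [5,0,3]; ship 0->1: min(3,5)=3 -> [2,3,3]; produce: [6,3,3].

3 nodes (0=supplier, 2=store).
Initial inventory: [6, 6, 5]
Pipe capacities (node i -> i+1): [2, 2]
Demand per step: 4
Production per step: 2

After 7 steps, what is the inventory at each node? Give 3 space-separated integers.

Step 1: demand=4,sold=4 ship[1->2]=2 ship[0->1]=2 prod=2 -> inv=[6 6 3]
Step 2: demand=4,sold=3 ship[1->2]=2 ship[0->1]=2 prod=2 -> inv=[6 6 2]
Step 3: demand=4,sold=2 ship[1->2]=2 ship[0->1]=2 prod=2 -> inv=[6 6 2]
Step 4: demand=4,sold=2 ship[1->2]=2 ship[0->1]=2 prod=2 -> inv=[6 6 2]
Step 5: demand=4,sold=2 ship[1->2]=2 ship[0->1]=2 prod=2 -> inv=[6 6 2]
Step 6: demand=4,sold=2 ship[1->2]=2 ship[0->1]=2 prod=2 -> inv=[6 6 2]
Step 7: demand=4,sold=2 ship[1->2]=2 ship[0->1]=2 prod=2 -> inv=[6 6 2]

6 6 2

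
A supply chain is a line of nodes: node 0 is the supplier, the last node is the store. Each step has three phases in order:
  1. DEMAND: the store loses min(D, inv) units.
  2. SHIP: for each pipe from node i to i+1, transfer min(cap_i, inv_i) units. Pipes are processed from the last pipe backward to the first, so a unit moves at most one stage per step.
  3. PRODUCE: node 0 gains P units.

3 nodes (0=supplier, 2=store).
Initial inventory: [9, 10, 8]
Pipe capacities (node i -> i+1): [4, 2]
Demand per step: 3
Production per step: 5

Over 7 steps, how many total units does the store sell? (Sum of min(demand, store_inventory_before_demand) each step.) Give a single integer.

Answer: 20

Derivation:
Step 1: sold=3 (running total=3) -> [10 12 7]
Step 2: sold=3 (running total=6) -> [11 14 6]
Step 3: sold=3 (running total=9) -> [12 16 5]
Step 4: sold=3 (running total=12) -> [13 18 4]
Step 5: sold=3 (running total=15) -> [14 20 3]
Step 6: sold=3 (running total=18) -> [15 22 2]
Step 7: sold=2 (running total=20) -> [16 24 2]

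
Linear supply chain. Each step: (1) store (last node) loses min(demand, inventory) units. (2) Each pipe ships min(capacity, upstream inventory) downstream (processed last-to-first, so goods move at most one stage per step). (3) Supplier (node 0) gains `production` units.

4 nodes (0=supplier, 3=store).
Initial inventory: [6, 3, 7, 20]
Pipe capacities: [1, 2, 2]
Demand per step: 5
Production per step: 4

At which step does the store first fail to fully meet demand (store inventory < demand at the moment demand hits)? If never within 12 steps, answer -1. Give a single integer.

Step 1: demand=5,sold=5 ship[2->3]=2 ship[1->2]=2 ship[0->1]=1 prod=4 -> [9 2 7 17]
Step 2: demand=5,sold=5 ship[2->3]=2 ship[1->2]=2 ship[0->1]=1 prod=4 -> [12 1 7 14]
Step 3: demand=5,sold=5 ship[2->3]=2 ship[1->2]=1 ship[0->1]=1 prod=4 -> [15 1 6 11]
Step 4: demand=5,sold=5 ship[2->3]=2 ship[1->2]=1 ship[0->1]=1 prod=4 -> [18 1 5 8]
Step 5: demand=5,sold=5 ship[2->3]=2 ship[1->2]=1 ship[0->1]=1 prod=4 -> [21 1 4 5]
Step 6: demand=5,sold=5 ship[2->3]=2 ship[1->2]=1 ship[0->1]=1 prod=4 -> [24 1 3 2]
Step 7: demand=5,sold=2 ship[2->3]=2 ship[1->2]=1 ship[0->1]=1 prod=4 -> [27 1 2 2]
Step 8: demand=5,sold=2 ship[2->3]=2 ship[1->2]=1 ship[0->1]=1 prod=4 -> [30 1 1 2]
Step 9: demand=5,sold=2 ship[2->3]=1 ship[1->2]=1 ship[0->1]=1 prod=4 -> [33 1 1 1]
Step 10: demand=5,sold=1 ship[2->3]=1 ship[1->2]=1 ship[0->1]=1 prod=4 -> [36 1 1 1]
Step 11: demand=5,sold=1 ship[2->3]=1 ship[1->2]=1 ship[0->1]=1 prod=4 -> [39 1 1 1]
Step 12: demand=5,sold=1 ship[2->3]=1 ship[1->2]=1 ship[0->1]=1 prod=4 -> [42 1 1 1]
First stockout at step 7

7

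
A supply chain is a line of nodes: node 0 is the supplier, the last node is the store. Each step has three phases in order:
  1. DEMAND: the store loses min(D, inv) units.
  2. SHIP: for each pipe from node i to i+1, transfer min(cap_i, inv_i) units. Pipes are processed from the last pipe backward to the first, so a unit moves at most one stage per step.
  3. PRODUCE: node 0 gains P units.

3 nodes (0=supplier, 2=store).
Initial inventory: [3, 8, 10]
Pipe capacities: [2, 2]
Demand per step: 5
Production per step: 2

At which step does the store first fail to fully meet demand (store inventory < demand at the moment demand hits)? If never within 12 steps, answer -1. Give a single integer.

Step 1: demand=5,sold=5 ship[1->2]=2 ship[0->1]=2 prod=2 -> [3 8 7]
Step 2: demand=5,sold=5 ship[1->2]=2 ship[0->1]=2 prod=2 -> [3 8 4]
Step 3: demand=5,sold=4 ship[1->2]=2 ship[0->1]=2 prod=2 -> [3 8 2]
Step 4: demand=5,sold=2 ship[1->2]=2 ship[0->1]=2 prod=2 -> [3 8 2]
Step 5: demand=5,sold=2 ship[1->2]=2 ship[0->1]=2 prod=2 -> [3 8 2]
Step 6: demand=5,sold=2 ship[1->2]=2 ship[0->1]=2 prod=2 -> [3 8 2]
Step 7: demand=5,sold=2 ship[1->2]=2 ship[0->1]=2 prod=2 -> [3 8 2]
Step 8: demand=5,sold=2 ship[1->2]=2 ship[0->1]=2 prod=2 -> [3 8 2]
Step 9: demand=5,sold=2 ship[1->2]=2 ship[0->1]=2 prod=2 -> [3 8 2]
Step 10: demand=5,sold=2 ship[1->2]=2 ship[0->1]=2 prod=2 -> [3 8 2]
Step 11: demand=5,sold=2 ship[1->2]=2 ship[0->1]=2 prod=2 -> [3 8 2]
Step 12: demand=5,sold=2 ship[1->2]=2 ship[0->1]=2 prod=2 -> [3 8 2]
First stockout at step 3

3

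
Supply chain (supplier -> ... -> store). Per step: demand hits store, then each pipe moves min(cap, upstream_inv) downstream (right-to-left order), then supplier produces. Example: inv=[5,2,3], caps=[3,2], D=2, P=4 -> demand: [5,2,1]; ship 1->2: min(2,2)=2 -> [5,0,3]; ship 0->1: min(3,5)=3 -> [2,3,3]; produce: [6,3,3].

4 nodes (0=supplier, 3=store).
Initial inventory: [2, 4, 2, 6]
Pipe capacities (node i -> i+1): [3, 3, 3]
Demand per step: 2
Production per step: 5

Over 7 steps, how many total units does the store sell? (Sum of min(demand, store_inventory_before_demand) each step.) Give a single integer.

Answer: 14

Derivation:
Step 1: sold=2 (running total=2) -> [5 3 3 6]
Step 2: sold=2 (running total=4) -> [7 3 3 7]
Step 3: sold=2 (running total=6) -> [9 3 3 8]
Step 4: sold=2 (running total=8) -> [11 3 3 9]
Step 5: sold=2 (running total=10) -> [13 3 3 10]
Step 6: sold=2 (running total=12) -> [15 3 3 11]
Step 7: sold=2 (running total=14) -> [17 3 3 12]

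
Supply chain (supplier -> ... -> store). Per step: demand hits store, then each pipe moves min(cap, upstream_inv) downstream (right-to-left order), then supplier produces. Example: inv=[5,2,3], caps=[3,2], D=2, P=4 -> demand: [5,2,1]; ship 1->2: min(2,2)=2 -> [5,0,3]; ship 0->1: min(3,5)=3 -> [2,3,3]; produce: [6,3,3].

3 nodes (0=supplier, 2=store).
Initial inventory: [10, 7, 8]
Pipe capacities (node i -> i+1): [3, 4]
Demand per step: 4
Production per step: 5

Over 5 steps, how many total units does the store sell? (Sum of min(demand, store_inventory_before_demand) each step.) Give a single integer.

Answer: 20

Derivation:
Step 1: sold=4 (running total=4) -> [12 6 8]
Step 2: sold=4 (running total=8) -> [14 5 8]
Step 3: sold=4 (running total=12) -> [16 4 8]
Step 4: sold=4 (running total=16) -> [18 3 8]
Step 5: sold=4 (running total=20) -> [20 3 7]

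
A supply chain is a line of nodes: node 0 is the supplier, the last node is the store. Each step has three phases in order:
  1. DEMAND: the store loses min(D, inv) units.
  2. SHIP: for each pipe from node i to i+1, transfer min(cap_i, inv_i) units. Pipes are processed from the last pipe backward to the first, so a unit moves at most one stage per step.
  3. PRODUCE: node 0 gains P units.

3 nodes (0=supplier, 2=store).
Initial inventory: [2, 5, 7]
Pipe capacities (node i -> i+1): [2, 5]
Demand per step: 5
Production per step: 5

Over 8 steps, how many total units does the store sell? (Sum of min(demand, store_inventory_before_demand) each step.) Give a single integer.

Step 1: sold=5 (running total=5) -> [5 2 7]
Step 2: sold=5 (running total=10) -> [8 2 4]
Step 3: sold=4 (running total=14) -> [11 2 2]
Step 4: sold=2 (running total=16) -> [14 2 2]
Step 5: sold=2 (running total=18) -> [17 2 2]
Step 6: sold=2 (running total=20) -> [20 2 2]
Step 7: sold=2 (running total=22) -> [23 2 2]
Step 8: sold=2 (running total=24) -> [26 2 2]

Answer: 24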